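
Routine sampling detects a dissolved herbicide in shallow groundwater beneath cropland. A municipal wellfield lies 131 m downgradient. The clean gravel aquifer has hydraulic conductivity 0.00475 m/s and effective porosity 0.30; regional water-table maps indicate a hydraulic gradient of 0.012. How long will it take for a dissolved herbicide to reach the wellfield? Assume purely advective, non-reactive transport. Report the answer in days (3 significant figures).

7.98 days

K = 0.00475 m/s × 86400 s/d = 410.4 m/d
Specific discharge q = 410.4 × 0.012 = 4.925 m/d
v = Ki/n = 410.4·0.012/0.30 = 16.42 m/d
t = L / v = 131 / 16.42 = 7.980 d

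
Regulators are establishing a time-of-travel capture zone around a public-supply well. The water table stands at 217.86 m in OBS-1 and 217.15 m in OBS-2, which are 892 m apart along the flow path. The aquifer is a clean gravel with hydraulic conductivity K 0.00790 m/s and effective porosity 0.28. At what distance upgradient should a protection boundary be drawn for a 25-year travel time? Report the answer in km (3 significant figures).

17.7 km

Hydraulic gradient i = (217.86 − 217.15) / 892 = 0.71 / 892 = 7.960e-4
K = 0.00790 m/s × 86400 s/d = 682.6 m/d
Darcy flux q = K·i = 682.6 × 7.960e-4 = 0.5433 m/d
v_s = q/n_e = 0.5433/0.28 = 1.940 m/d
T = 25 yr × 365 = 9125 d
L = v × T = 1.940 × 9125 = 17710 m
   = 17.7 km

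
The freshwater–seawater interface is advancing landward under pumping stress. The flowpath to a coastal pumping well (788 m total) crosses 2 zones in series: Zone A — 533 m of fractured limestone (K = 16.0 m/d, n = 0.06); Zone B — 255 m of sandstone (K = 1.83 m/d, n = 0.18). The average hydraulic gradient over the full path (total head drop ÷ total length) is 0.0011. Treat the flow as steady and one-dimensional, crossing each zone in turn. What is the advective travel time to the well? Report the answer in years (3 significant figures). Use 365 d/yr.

42.5 years

Continuity: the same q passes through each zone, so ΔH = q·Σ(L_j/K_j) — the zones act as resistances in series.
Σ(L/K) = 533/16.0 + 255/1.83 = 33.31 + 139.3 = 172.7 d
K_eq = L_total / Σ(L/K) = 788 / 172.7 = 4.564 m/d
q = K_eq · i = 4.564 × 0.0011 = 0.005020 m/d (same in every zone)
Zone A: v = q/n = 0.005020/0.06 = 0.08367 m/d → t_A = 533/0.08367 = 6370 d
Zone B: v = q/n = 0.005020/0.18 = 0.02789 m/d → t_B = 255/0.02789 = 9143 d
Total t = 6370 + 9143 = 15510 d
   = 15510 / 365 = 42.5 yr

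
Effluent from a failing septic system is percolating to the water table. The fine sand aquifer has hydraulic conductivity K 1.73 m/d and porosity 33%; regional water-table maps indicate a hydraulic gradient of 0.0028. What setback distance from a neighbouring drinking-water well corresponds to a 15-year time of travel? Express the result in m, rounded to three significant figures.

80.4 m

Specific discharge q = 1.73 × 0.0028 = 0.004844 m/d
v_s = q/n_e = 0.004844/0.33 = 0.01468 m/d
T = 15 yr × 365 = 5475 d
L = v × T = 0.01468 × 5475 = 80.37 m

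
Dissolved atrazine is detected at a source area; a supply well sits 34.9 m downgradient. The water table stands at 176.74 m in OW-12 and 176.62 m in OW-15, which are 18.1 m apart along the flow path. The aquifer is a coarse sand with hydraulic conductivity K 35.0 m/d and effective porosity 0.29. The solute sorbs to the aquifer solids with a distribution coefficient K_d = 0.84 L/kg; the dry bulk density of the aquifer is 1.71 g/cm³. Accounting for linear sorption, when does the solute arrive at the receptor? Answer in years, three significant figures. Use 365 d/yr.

Hydraulic gradient i = (176.74 − 176.62) / 18.1 = 0.12 / 18.1 = 0.006630
Darcy flux q = K·i = 35.0 × 0.006630 = 0.2320 m/d
v_s = q/n_e = 0.2320/0.29 = 0.8002 m/d
Retardation R = 1 + ρ_b·K_d/n = 1 + 1.71×0.84/0.29 = 5.953
Contaminant velocity v_c = v/R = 0.8002/5.953 = 0.1344 m/d
t = L/v_c = 34.9/0.1344 = 259.7 d
   = 259.7/365 = 0.711 yr

0.711 years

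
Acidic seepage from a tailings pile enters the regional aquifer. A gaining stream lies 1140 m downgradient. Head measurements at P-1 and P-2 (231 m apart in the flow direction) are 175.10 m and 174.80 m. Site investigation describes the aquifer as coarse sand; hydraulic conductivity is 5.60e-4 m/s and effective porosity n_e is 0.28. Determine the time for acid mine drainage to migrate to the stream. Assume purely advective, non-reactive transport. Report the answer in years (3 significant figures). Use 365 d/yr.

Hydraulic gradient i = (175.10 − 174.80) / 231 = 0.30 / 231 = 0.001299
K = 5.60e-4 m/s × 86400 s/d = 48.38 m/d
q = Ki = 48.38 × 0.001299 = 0.06284 m/d
v = Ki/n = 48.38·0.001299/0.28 = 0.2244 m/d
t = L / v = 1140 / 0.2244 = 5080 d
   = 5080 / 365 = 13.9 yr

13.9 years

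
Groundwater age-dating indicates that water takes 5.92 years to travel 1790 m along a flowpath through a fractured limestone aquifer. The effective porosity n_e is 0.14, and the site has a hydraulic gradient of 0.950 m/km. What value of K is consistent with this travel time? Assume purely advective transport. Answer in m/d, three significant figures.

t = 5.92 years = 2161 d
v = L / t = 1790 / 2161 = 0.8284 m/d
K = v · n / i = 0.8284 × 0.14 / 9.5e-4 = 122 m/d

122 m/d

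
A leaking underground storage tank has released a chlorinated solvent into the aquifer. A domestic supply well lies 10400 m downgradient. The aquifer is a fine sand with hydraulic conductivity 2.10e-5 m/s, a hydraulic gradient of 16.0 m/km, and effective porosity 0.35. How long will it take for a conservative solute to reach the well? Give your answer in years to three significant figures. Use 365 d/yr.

344 years

K = 2.10e-5 m/s × 86400 s/d = 1.814 m/d
Darcy flux q = K·i = 1.814 × 0.016 = 0.02903 m/d
v_s = q/n_e = 0.02903/0.35 = 0.08294 m/d
t = L / v = 10400 / 0.08294 = 125400 d
   = 125400 / 365 = 344 yr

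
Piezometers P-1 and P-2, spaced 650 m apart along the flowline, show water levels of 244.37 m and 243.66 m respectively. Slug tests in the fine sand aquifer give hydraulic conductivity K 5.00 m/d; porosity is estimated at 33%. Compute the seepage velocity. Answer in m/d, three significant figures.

0.0166 m/d

Hydraulic gradient i = (244.37 − 243.66) / 650 = 0.71 / 650 = 0.001092
Darcy flux q = K·i = 5.00 × 0.001092 = 0.005462 m/d
Seepage velocity v = q / n = 0.005462 / 0.33 = 0.01655 m/d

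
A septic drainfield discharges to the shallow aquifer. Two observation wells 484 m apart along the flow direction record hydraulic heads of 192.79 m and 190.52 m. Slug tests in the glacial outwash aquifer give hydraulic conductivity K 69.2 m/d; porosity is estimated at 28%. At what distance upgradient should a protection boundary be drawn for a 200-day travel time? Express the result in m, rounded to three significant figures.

Hydraulic gradient i = (192.79 − 190.52) / 484 = 2.27 / 484 = 0.004690
Darcy flux q = K·i = 69.2 × 0.004690 = 0.3246 m/d
v = Ki/n = 69.2·0.004690/0.28 = 1.159 m/d
L = v × T = 1.159 × 200 = 231.8 m

232 m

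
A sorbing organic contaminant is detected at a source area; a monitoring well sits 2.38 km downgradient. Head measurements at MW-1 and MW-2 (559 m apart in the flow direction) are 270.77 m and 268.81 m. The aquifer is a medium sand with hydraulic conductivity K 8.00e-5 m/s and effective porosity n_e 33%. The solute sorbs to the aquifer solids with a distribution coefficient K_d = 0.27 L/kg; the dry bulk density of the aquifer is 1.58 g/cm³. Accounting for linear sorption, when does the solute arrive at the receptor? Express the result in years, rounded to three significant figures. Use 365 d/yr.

Hydraulic gradient i = (270.77 − 268.81) / 559 = 1.96 / 559 = 0.003506
K = 8.00e-5 m/s × 86400 s/d = 6.912 m/d
q = Ki = 6.912 × 0.003506 = 0.02424 m/d
Average linear velocity = 0.02424 / 0.33 = 0.07344 m/d
Retardation R = 1 + ρ_b·K_d/n = 1 + 1.58×0.27/0.33 = 2.293
Contaminant velocity v_c = v/R = 0.07344/2.293 = 0.03203 m/d
L = 2.38 km = 2380 m
t = L/v_c = 2380/0.03203 = 74300 d
   = 74300/365 = 204 yr

204 years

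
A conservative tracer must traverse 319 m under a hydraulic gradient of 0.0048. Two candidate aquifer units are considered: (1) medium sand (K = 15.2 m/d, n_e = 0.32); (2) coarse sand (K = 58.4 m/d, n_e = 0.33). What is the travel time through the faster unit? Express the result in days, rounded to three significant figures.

Unit 1 (medium sand): v = 15.2×0.0048/0.32 = 0.2280 m/d, t = 319/0.2280 = 1399 d
Unit 2 (coarse sand): v = 58.4×0.0048/0.33 = 0.8495 m/d, t = 319/0.8495 = 375.5 d
Faster unit: t = 376 d

376 days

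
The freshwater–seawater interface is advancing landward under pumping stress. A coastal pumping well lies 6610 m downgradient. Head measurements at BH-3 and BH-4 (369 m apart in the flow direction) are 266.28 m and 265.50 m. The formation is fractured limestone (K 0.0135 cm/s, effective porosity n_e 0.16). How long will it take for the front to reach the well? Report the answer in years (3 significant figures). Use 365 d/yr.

Hydraulic gradient i = (266.28 − 265.50) / 369 = 0.78 / 369 = 0.002114
K = 0.0135 cm/s × 864 = 11.66 m/d
Darcy flux q = K·i = 11.66 × 0.002114 = 0.02466 m/d
Average linear velocity = 0.02466 / 0.16 = 0.1541 m/d
t = L / v = 6610 / 0.1541 = 42890 d
   = 42890 / 365 = 118 yr

118 years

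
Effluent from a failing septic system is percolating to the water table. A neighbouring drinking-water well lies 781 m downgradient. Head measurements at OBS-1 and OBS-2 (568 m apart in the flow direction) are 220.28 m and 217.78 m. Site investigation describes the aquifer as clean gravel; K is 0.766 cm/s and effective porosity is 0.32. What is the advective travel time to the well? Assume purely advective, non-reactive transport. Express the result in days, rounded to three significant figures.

Hydraulic gradient i = (220.28 − 217.78) / 568 = 2.50 / 568 = 0.004401
K = 0.766 cm/s × 864 = 661.8 m/d
q = Ki = 661.8 × 0.004401 = 2.913 m/d
v_s = q/n_e = 2.913/0.32 = 9.103 m/d
t = L / v = 781 / 9.103 = 85.80 d

85.8 days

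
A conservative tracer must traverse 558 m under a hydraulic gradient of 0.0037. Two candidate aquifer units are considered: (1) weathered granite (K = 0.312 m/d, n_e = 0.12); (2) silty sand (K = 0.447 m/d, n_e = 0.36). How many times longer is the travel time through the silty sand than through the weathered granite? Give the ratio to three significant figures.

2.09

Unit 1 (weathered granite): v = 0.312×0.0037/0.12 = 0.009620 m/d, t = 558/0.009620 = 58000 d
Unit 2 (silty sand): v = 0.447×0.0037/0.36 = 0.004594 m/d, t = 558/0.004594 = 121500 d
t(silty sand) / t(weathered granite) = 121500/58000 = 2.09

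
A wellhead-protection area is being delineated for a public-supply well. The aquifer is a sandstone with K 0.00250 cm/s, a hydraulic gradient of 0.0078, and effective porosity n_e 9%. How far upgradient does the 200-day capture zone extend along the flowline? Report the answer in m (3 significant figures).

K = 0.00250 cm/s × 864 = 2.160 m/d
Darcy flux q = K·i = 2.160 × 0.0078 = 0.01685 m/d
Seepage velocity v = q / n = 0.01685 / 0.09 = 0.1872 m/d
L = v × T = 0.1872 × 200 = 37.44 m

37.4 m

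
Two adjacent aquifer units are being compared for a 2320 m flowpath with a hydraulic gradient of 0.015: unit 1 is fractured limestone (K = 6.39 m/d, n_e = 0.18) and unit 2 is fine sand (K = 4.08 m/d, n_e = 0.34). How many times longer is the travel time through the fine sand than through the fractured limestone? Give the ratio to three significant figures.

2.96

Unit 1 (fractured limestone): v = 6.39×0.015/0.18 = 0.5325 m/d, t = 2320/0.5325 = 4357 d
Unit 2 (fine sand): v = 4.08×0.015/0.34 = 0.1800 m/d, t = 2320/0.1800 = 12890 d
t(fine sand) / t(fractured limestone) = 12890/4357 = 2.96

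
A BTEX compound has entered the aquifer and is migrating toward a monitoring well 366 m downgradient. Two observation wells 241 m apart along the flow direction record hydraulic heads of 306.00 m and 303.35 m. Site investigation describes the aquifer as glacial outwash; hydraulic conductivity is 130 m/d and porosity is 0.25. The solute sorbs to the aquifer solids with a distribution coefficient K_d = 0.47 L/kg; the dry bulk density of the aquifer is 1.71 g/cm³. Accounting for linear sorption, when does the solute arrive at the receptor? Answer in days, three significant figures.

270 days

Hydraulic gradient i = (306.00 − 303.35) / 241 = 2.65 / 241 = 0.01100
Specific discharge q = 130 × 0.01100 = 1.429 m/d
v_s = q/n_e = 1.429/0.25 = 5.718 m/d
Retardation R = 1 + ρ_b·K_d/n = 1 + 1.71×0.47/0.25 = 4.215
Contaminant velocity v_c = v/R = 5.718/4.215 = 1.357 m/d
t = L/v_c = 366/1.357 = 269.8 d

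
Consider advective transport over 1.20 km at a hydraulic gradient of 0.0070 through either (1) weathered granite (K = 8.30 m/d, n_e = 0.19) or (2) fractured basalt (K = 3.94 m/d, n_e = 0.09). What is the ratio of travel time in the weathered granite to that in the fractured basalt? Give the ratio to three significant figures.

Unit 1 (weathered granite): v = 8.30×0.0070/0.19 = 0.3058 m/d, t = 1200/0.3058 = 3924 d
Unit 2 (fractured basalt): v = 3.94×0.0070/0.09 = 0.3064 m/d, t = 1200/0.3064 = 3916 d
t(weathered granite) / t(fractured basalt) = 3924/3916 = 1.00

1.00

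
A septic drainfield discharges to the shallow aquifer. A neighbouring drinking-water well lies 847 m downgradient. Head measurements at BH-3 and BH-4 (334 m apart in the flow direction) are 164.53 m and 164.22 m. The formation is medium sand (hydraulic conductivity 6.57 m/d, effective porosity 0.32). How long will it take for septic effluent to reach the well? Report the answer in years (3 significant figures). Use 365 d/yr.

122 years

Hydraulic gradient i = (164.53 − 164.22) / 334 = 0.31 / 334 = 9.281e-4
Specific discharge q = 6.57 × 9.281e-4 = 0.006098 m/d
Seepage velocity v = q / n = 0.006098 / 0.32 = 0.01906 m/d
t = L / v = 847 / 0.01906 = 44450 d
   = 44450 / 365 = 122 yr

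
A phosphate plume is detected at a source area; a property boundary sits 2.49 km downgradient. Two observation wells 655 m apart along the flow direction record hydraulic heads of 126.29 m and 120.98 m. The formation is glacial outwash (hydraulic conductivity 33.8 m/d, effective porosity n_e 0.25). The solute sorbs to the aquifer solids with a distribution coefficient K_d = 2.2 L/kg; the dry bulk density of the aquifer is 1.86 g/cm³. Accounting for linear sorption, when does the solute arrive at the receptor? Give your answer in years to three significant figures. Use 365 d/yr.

108 years

Hydraulic gradient i = (126.29 − 120.98) / 655 = 5.31 / 655 = 0.008107
Specific discharge q = 33.8 × 0.008107 = 0.2740 m/d
Seepage velocity v = q / n = 0.2740 / 0.25 = 1.096 m/d
Retardation R = 1 + ρ_b·K_d/n = 1 + 1.86×2.2/0.25 = 17.37
Contaminant velocity v_c = v/R = 1.096/17.37 = 0.06311 m/d
L = 2.49 km = 2490 m
t = L/v_c = 2490/0.06311 = 39460 d
   = 39460/365 = 108 yr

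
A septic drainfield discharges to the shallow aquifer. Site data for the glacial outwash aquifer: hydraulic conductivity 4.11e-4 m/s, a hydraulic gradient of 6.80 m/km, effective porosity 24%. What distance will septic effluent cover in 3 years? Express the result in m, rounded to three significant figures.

1100 m

K = 4.11e-4 m/s × 86400 s/d = 35.51 m/d
Specific discharge q = 35.51 × 0.0068 = 0.2415 m/d
Seepage velocity v = q / n = 0.2415 / 0.24 = 1.006 m/d
T = 3 yr × 365 = 1095 d
L = v × T = 1.006 × 1095 = 1102 m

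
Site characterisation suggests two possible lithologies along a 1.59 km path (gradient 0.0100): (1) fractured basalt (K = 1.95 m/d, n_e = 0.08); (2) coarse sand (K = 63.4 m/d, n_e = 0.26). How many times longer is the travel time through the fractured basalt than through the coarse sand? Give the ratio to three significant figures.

10.0

Unit 1 (fractured basalt): v = 1.95×0.010/0.08 = 0.2438 m/d, t = 1590/0.2438 = 6523 d
Unit 2 (coarse sand): v = 63.4×0.010/0.26 = 2.438 m/d, t = 1590/2.438 = 652.1 d
t(fractured basalt) / t(coarse sand) = 6523/652.1 = 10.0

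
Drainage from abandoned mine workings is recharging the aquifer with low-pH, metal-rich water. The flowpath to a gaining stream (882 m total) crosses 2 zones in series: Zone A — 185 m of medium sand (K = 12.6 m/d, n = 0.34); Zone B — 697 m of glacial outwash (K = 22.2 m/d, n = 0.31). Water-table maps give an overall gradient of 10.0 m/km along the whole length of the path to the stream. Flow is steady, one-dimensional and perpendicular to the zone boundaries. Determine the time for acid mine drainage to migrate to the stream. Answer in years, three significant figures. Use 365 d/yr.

For zones in series the flux q is common to all zones; the equivalent conductivity is the harmonic (thickness-weighted) mean, K_eq = L_total / Σ(L_j/K_j).
Σ(L/K) = 185/12.6 + 697/22.2 = 14.68 + 31.40 = 46.08 d
K_eq = L_total / Σ(L/K) = 882 / 46.08 = 19.14 m/d
q = K_eq · i = 19.14 × 0.010 = 0.1914 m/d (same in every zone)
Zone A: v = q/n = 0.1914/0.34 = 0.5630 m/d → t_A = 185/0.5630 = 328.6 d
Zone B: v = q/n = 0.1914/0.31 = 0.6175 m/d → t_B = 697/0.6175 = 1129 d
Total t = 328.6 + 1129 = 1457 d
   = 1457 / 365 = 3.99 yr

3.99 years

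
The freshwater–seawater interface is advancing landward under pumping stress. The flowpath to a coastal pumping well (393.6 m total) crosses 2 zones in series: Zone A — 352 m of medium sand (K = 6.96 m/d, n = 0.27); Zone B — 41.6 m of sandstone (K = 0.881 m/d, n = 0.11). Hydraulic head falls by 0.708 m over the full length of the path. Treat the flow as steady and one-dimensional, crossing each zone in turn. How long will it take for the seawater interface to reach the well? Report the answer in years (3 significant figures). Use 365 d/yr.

Steady 1-D flow in series ⇒ the Darcy flux q is identical in every zone and the zone head losses add (resistances L/K in series).
Σ(L/K) = 352/6.96 + 41.6/0.881 = 50.57 + 47.22 = 97.79 d
q = ΔH / Σ(L/K) = 0.708 / 97.79 = 0.007240 m/d (same in every zone)
Zone A: v = q/n = 0.007240/0.27 = 0.02681 m/d → t_A = 352/0.02681 = 13130 d
Zone B: v = q/n = 0.007240/0.11 = 0.06582 m/d → t_B = 41.6/0.06582 = 632.1 d
Total t = 13130 + 632.1 = 13760 d
   = 13760 / 365 = 37.7 yr

37.7 years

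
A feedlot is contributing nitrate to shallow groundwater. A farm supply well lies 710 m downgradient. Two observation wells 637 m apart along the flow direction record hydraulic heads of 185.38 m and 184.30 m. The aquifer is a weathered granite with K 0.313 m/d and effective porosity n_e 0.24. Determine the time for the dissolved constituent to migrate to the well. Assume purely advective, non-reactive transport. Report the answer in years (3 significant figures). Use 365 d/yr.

Hydraulic gradient i = (185.38 − 184.30) / 637 = 1.08 / 637 = 0.001695
Darcy flux q = K·i = 0.313 × 0.001695 = 5.307e-4 m/d
v_s = q/n_e = 5.307e-4/0.24 = 0.002211 m/d
t = L / v = 710 / 0.002211 = 321100 d
   = 321100 / 365 = 880 yr

880 years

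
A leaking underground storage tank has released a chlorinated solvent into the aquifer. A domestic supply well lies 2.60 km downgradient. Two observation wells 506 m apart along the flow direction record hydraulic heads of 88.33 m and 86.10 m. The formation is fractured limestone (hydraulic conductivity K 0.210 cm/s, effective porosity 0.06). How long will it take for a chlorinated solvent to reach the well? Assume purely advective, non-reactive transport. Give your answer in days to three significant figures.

Hydraulic gradient i = (88.33 − 86.10) / 506 = 2.23 / 506 = 0.004407
K = 0.210 cm/s × 864 = 181.4 m/d
Specific discharge q = 181.4 × 0.004407 = 0.7996 m/d
v_s = q/n_e = 0.7996/0.06 = 13.33 m/d
L = 2.60 km = 2600 m
t = L / v = 2600 / 13.33 = 195.1 d

195 days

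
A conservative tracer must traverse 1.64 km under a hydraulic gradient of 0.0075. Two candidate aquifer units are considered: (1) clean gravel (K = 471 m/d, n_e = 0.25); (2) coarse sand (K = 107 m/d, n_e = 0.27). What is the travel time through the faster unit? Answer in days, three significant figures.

116 days

Unit 1 (clean gravel): v = 471×0.0075/0.25 = 14.13 m/d, t = 1640/14.13 = 116.1 d
Unit 2 (coarse sand): v = 107×0.0075/0.27 = 2.972 m/d, t = 1640/2.972 = 551.8 d
Faster unit: t = 116 d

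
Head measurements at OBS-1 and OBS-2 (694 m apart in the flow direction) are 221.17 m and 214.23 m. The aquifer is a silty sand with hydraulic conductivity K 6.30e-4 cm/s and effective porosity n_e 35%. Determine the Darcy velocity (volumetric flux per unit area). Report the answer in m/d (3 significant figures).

Hydraulic gradient i = (221.17 − 214.23) / 694 = 6.94 / 694 = 0.01000
K = 6.30e-4 cm/s × 864 = 0.5443 m/d
Specific discharge q = 0.5443 × 0.01000 = 0.005443 m/d

0.00544 m/d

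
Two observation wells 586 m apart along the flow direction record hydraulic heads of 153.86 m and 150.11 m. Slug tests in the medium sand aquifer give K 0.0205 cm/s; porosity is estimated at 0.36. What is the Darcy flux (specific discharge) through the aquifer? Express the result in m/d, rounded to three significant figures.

Hydraulic gradient i = (153.86 − 150.11) / 586 = 3.75 / 586 = 0.006399
K = 0.0205 cm/s × 864 = 17.71 m/d
Darcy flux q = K·i = 17.71 × 0.006399 = 0.1133 m/d

0.113 m/d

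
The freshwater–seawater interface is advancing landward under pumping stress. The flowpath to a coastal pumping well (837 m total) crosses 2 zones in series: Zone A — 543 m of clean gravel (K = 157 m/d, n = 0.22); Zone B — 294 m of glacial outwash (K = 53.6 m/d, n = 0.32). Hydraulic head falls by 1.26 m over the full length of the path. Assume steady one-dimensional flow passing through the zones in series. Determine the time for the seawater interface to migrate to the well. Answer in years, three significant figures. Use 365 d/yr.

4.15 years

Continuity: the same q passes through each zone, so ΔH = q·Σ(L_j/K_j) — the zones act as resistances in series.
Σ(L/K) = 543/157 + 294/53.6 = 3.459 + 5.485 = 8.944 d
q = ΔH / Σ(L/K) = 1.26 / 8.944 = 0.1409 m/d (same in every zone)
Zone A: v = q/n = 0.1409/0.22 = 0.6404 m/d → t_A = 543/0.6404 = 847.9 d
Zone B: v = q/n = 0.1409/0.32 = 0.4403 m/d → t_B = 294/0.4403 = 667.8 d
Total t = 847.9 + 667.8 = 1516 d
   = 1516 / 365 = 4.15 yr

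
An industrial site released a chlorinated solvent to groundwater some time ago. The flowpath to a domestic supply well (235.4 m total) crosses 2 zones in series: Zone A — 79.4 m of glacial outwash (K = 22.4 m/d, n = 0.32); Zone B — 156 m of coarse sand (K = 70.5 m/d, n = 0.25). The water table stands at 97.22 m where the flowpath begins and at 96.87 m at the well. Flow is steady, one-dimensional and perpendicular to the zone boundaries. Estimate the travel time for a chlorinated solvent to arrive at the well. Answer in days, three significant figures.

1060 days

Total head drop ΔH = 97.22 − 96.87 = 0.35 m
Continuity: the same q passes through each zone, so ΔH = q·Σ(L_j/K_j) — the zones act as resistances in series.
Σ(L/K) = 79.4/22.4 + 156/70.5 = 3.545 + 2.213 = 5.757 d
q = ΔH / Σ(L/K) = 0.35 / 5.757 = 0.06079 m/d (same in every zone)
Zone A: v = q/n = 0.06079/0.32 = 0.1900 m/d → t_A = 79.4/0.1900 = 418.0 d
Zone B: v = q/n = 0.06079/0.25 = 0.2432 m/d → t_B = 156/0.2432 = 641.5 d
Total t = 418.0 + 641.5 = 1059 d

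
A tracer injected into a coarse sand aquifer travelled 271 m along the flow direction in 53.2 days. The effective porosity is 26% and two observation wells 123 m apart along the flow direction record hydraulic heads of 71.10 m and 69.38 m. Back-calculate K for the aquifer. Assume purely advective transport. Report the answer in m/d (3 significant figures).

94.7 m/d

Hydraulic gradient i = (71.10 − 69.38) / 123 = 1.72 / 123 = 0.01398
v = L / t = 271 / 53.2 = 5.094 m/d
K = v · n / i = 5.094 × 0.26 / 0.01398 = 94.7 m/d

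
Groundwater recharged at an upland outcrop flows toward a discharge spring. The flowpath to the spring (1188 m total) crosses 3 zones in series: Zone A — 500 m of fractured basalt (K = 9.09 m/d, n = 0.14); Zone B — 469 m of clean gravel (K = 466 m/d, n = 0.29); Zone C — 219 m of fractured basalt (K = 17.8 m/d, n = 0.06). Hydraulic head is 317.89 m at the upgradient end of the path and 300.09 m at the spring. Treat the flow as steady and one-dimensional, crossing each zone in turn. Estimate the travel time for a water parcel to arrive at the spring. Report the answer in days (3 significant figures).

Total head drop ΔH = 317.89 − 300.09 = 17.80 m
Steady 1-D flow in series ⇒ the Darcy flux q is identical in every zone and the zone head losses add (resistances L/K in series).
Σ(L/K) = 500/9.09 + 469/466 + 219/17.8 = 55.01 + 1.006 + 12.30 = 68.32 d
q = ΔH / Σ(L/K) = 17.80 / 68.32 = 0.2606 m/d (same in every zone)
Zone A: v = q/n = 0.2606/0.14 = 1.861 m/d → t_A = 500/1.861 = 268.7 d
Zone B: v = q/n = 0.2606/0.29 = 0.8985 m/d → t_B = 469/0.8985 = 522.0 d
Zone C: v = q/n = 0.2606/0.06 = 4.343 m/d → t_C = 219/4.343 = 50.43 d
Total t = 268.7 + 522.0 + 50.43 = 841.1 d

841 days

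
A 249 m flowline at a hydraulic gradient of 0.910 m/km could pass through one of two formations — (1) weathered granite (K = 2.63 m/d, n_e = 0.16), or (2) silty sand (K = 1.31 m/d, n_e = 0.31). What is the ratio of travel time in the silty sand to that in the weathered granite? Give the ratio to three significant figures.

Unit 1 (weathered granite): v = 2.63×9.1e-4/0.16 = 0.01496 m/d, t = 249/0.01496 = 16650 d
Unit 2 (silty sand): v = 1.31×9.1e-4/0.31 = 0.003845 m/d, t = 249/0.003845 = 64750 d
t(silty sand) / t(weathered granite) = 64750/16650 = 3.89

3.89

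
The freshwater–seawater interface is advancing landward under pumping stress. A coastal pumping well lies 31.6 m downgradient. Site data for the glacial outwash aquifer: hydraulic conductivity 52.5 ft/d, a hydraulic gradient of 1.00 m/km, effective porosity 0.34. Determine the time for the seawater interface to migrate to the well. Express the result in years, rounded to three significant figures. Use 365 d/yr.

K = 52.5 ft/d × 0.3048 = 16.00 m/d
Specific discharge q = 16.00 × 0.0010 = 0.01600 m/d
v_s = q/n_e = 0.01600/0.34 = 0.04706 m/d
t = L / v = 31.6 / 0.04706 = 671.4 d
   = 671.4 / 365 = 1.84 yr

1.84 years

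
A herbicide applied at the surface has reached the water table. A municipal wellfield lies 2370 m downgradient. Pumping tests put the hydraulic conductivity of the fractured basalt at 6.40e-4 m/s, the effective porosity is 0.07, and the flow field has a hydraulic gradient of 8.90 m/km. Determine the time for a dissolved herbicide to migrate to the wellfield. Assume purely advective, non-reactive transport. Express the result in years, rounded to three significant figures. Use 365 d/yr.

0.924 years

K = 6.40e-4 m/s × 86400 s/d = 55.30 m/d
q = Ki = 55.30 × 0.0089 = 0.4921 m/d
Average linear velocity = 0.4921 / 0.07 = 7.030 m/d
t = L / v = 2370 / 7.030 = 337.1 d
   = 337.1 / 365 = 0.924 yr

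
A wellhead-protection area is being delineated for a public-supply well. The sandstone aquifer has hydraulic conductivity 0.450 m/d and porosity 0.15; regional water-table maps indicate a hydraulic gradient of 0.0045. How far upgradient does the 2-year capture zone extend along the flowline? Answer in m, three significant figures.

9.86 m

Darcy flux q = K·i = 0.450 × 0.0045 = 0.002025 m/d
Average linear velocity = 0.002025 / 0.15 = 0.01350 m/d
T = 2 yr × 365 = 730 d
L = v × T = 0.01350 × 730 = 9.855 m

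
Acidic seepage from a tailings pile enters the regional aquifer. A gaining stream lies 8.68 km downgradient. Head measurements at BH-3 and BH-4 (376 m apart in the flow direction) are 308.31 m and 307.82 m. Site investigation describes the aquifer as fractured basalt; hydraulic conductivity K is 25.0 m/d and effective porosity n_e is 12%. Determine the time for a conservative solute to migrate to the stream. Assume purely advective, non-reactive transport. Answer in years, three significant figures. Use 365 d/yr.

87.6 years

Hydraulic gradient i = (308.31 − 307.82) / 376 = 0.49 / 376 = 0.001303
Specific discharge q = 25.0 × 0.001303 = 0.03258 m/d
v = Ki/n = 25.0·0.001303/0.12 = 0.2715 m/d
L = 8.68 km = 8680 m
t = L / v = 8680 / 0.2715 = 31970 d
   = 31970 / 365 = 87.6 yr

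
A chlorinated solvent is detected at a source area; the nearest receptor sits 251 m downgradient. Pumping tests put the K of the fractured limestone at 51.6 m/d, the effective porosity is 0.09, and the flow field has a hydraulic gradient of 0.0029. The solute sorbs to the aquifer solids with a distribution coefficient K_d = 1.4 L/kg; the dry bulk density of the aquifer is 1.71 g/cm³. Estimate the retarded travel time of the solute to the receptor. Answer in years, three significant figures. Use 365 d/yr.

Specific discharge q = 51.6 × 0.0029 = 0.1496 m/d
Seepage velocity v = q / n = 0.1496 / 0.09 = 1.663 m/d
Retardation R = 1 + ρ_b·K_d/n = 1 + 1.71×1.4/0.09 = 27.60
Contaminant velocity v_c = v/R = 1.663/27.60 = 0.06024 m/d
t = L/v_c = 251/0.06024 = 4167 d
   = 4167/365 = 11.4 yr

11.4 years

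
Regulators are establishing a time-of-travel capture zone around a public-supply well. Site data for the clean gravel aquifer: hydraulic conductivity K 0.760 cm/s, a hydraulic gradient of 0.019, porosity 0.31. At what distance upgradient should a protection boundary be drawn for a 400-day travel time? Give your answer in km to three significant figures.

16.1 km

K = 0.760 cm/s × 864 = 656.6 m/d
Darcy flux q = K·i = 656.6 × 0.019 = 12.48 m/d
v = Ki/n = 656.6·0.019/0.31 = 40.25 m/d
L = v × T = 40.25 × 400 = 16100 m
   = 16.1 km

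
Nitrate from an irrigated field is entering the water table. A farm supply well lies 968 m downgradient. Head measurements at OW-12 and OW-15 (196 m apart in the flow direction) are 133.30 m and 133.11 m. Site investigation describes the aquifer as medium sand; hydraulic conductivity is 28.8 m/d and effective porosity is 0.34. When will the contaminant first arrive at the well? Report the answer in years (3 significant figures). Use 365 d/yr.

32.3 years

Hydraulic gradient i = (133.30 − 133.11) / 196 = 0.19 / 196 = 9.694e-4
Specific discharge q = 28.8 × 9.694e-4 = 0.02792 m/d
v_s = q/n_e = 0.02792/0.34 = 0.08211 m/d
t = L / v = 968 / 0.08211 = 11790 d
   = 11790 / 365 = 32.3 yr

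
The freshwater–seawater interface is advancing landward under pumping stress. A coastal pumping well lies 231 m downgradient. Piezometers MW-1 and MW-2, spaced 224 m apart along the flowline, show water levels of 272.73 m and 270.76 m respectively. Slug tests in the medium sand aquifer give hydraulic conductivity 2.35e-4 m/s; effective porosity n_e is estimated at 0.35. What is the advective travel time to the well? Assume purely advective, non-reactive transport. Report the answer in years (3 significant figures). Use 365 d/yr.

1.24 years

Hydraulic gradient i = (272.73 − 270.76) / 224 = 1.97 / 224 = 0.008795
K = 2.35e-4 m/s × 86400 s/d = 20.30 m/d
Darcy flux q = K·i = 20.30 × 0.008795 = 0.1786 m/d
v = Ki/n = 20.30·0.008795/0.35 = 0.5102 m/d
t = L / v = 231 / 0.5102 = 452.8 d
   = 452.8 / 365 = 1.24 yr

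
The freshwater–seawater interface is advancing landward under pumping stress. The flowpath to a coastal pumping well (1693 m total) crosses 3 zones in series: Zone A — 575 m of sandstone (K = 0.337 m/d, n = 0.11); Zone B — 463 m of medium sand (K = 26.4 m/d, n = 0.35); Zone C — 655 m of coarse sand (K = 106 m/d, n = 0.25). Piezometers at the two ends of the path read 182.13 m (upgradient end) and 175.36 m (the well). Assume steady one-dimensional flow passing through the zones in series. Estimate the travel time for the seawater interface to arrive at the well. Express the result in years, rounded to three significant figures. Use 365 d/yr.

Total head drop ΔH = 182.13 − 175.36 = 6.77 m
Continuity: the same q passes through each zone, so ΔH = q·Σ(L_j/K_j) — the zones act as resistances in series.
Σ(L/K) = 575/0.337 + 463/26.4 + 655/106 = 1706 + 17.54 + 6.179 = 1730 d
q = ΔH / Σ(L/K) = 6.77 / 1730 = 0.003913 m/d (same in every zone)
Zone A: v = q/n = 0.003913/0.11 = 0.03558 m/d → t_A = 575/0.03558 = 16160 d
Zone B: v = q/n = 0.003913/0.35 = 0.01118 m/d → t_B = 463/0.01118 = 41410 d
Zone C: v = q/n = 0.003913/0.25 = 0.01565 m/d → t_C = 655/0.01565 = 41840 d
Total t = 16160 + 41410 + 41840 = 99410 d
   = 99410 / 365 = 272 yr

272 years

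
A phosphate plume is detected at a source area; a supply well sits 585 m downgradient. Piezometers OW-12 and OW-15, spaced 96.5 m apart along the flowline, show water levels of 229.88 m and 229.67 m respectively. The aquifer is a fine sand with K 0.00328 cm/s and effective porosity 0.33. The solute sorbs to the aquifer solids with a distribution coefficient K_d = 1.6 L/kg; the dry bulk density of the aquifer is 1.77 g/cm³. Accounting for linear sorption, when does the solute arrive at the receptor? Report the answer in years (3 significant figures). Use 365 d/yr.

Hydraulic gradient i = (229.88 − 229.67) / 96.5 = 0.21 / 96.5 = 0.002176
K = 0.00328 cm/s × 864 = 2.834 m/d
q = Ki = 2.834 × 0.002176 = 0.006167 m/d
v_s = q/n_e = 0.006167/0.33 = 0.01869 m/d
Retardation R = 1 + ρ_b·K_d/n = 1 + 1.77×1.6/0.33 = 9.582
Contaminant velocity v_c = v/R = 0.01869/9.582 = 0.001950 m/d
t = L/v_c = 585/0.001950 = 299900 d
   = 299900/365 = 822 yr

822 years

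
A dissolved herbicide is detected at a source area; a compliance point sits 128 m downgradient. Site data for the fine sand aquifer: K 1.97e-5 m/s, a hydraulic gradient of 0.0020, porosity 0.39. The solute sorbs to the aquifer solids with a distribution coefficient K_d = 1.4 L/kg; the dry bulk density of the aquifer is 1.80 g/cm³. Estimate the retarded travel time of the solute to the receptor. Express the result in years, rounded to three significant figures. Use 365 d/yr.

300 years

K = 1.97e-5 m/s × 86400 s/d = 1.702 m/d
q = Ki = 1.702 × 0.0020 = 0.003404 m/d
Seepage velocity v = q / n = 0.003404 / 0.39 = 0.008729 m/d
Retardation R = 1 + ρ_b·K_d/n = 1 + 1.80×1.4/0.39 = 7.462
Contaminant velocity v_c = v/R = 0.008729/7.462 = 0.001170 m/d
t = L/v_c = 128/0.001170 = 109400 d
   = 109400/365 = 300 yr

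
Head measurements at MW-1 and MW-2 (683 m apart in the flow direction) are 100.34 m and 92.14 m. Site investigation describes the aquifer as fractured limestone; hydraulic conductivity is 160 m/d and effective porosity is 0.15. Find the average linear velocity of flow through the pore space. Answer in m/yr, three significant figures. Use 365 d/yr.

Hydraulic gradient i = (100.34 − 92.14) / 683 = 8.20 / 683 = 0.01201
q = Ki = 160 × 0.01201 = 1.921 m/d
Seepage velocity v = q / n = 1.921 / 0.15 = 12.81 m/d
   = 12.81 × 365 = 4670 m/yr

4670 m/yr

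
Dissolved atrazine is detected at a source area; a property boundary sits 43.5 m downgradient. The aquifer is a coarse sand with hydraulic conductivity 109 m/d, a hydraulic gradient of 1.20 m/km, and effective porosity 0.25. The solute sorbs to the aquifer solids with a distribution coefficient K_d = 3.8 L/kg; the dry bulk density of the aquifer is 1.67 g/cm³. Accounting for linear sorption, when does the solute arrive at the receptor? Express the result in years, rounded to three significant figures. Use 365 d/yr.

6.01 years

Specific discharge q = 109 × 0.0012 = 0.1308 m/d
Seepage velocity v = q / n = 0.1308 / 0.25 = 0.5232 m/d
Retardation R = 1 + ρ_b·K_d/n = 1 + 1.67×3.8/0.25 = 26.38
Contaminant velocity v_c = v/R = 0.5232/26.38 = 0.01983 m/d
t = L/v_c = 43.5/0.01983 = 2194 d
   = 2194/365 = 6.01 yr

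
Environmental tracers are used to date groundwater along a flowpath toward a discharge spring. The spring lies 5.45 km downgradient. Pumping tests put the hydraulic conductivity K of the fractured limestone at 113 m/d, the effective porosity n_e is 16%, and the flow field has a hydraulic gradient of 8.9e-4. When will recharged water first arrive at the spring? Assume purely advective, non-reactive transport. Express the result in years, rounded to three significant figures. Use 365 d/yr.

Specific discharge q = 113 × 8.9e-4 = 0.1006 m/d
Seepage velocity v = q / n = 0.1006 / 0.16 = 0.6286 m/d
L = 5.45 km = 5450 m
t = L / v = 5450 / 0.6286 = 8671 d
   = 8671 / 365 = 23.8 yr

23.8 years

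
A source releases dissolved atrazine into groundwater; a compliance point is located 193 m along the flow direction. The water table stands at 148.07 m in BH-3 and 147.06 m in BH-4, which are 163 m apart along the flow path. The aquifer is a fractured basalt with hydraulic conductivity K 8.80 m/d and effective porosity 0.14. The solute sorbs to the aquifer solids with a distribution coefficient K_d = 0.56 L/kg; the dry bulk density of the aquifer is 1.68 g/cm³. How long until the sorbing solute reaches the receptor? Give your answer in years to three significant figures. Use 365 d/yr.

10.5 years

Hydraulic gradient i = (148.07 − 147.06) / 163 = 1.01 / 163 = 0.006196
q = Ki = 8.80 × 0.006196 = 0.05453 m/d
Seepage velocity v = q / n = 0.05453 / 0.14 = 0.3895 m/d
Retardation R = 1 + ρ_b·K_d/n = 1 + 1.68×0.56/0.14 = 7.720
Contaminant velocity v_c = v/R = 0.3895/7.720 = 0.05045 m/d
t = L/v_c = 193/0.05045 = 3825 d
   = 3825/365 = 10.5 yr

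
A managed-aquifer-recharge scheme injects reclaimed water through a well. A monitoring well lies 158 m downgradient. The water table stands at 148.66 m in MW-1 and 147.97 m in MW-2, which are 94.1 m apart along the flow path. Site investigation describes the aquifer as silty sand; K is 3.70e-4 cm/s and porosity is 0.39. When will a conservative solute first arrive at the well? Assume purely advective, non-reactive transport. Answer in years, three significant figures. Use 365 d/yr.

Hydraulic gradient i = (148.66 − 147.97) / 94.1 = 0.69 / 94.1 = 0.007333
K = 3.70e-4 cm/s × 864 = 0.3197 m/d
q = Ki = 0.3197 × 0.007333 = 0.002344 m/d
Seepage velocity v = q / n = 0.002344 / 0.39 = 0.006010 m/d
t = L / v = 158 / 0.006010 = 26290 d
   = 26290 / 365 = 72.0 yr

72.0 years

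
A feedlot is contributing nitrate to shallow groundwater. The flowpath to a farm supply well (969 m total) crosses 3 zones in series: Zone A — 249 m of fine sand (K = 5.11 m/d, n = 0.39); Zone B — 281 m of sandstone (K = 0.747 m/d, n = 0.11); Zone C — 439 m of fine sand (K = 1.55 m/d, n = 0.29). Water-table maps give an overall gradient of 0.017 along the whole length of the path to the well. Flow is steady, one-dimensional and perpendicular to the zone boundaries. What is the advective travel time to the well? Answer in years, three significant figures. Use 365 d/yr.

For zones in series the flux q is common to all zones; the equivalent conductivity is the harmonic (thickness-weighted) mean, K_eq = L_total / Σ(L_j/K_j).
Σ(L/K) = 249/5.11 + 281/0.747 + 439/1.55 = 48.73 + 376.2 + 283.2 = 708.1 d
K_eq = L_total / Σ(L/K) = 969 / 708.1 = 1.368 m/d
q = K_eq · i = 1.368 × 0.017 = 0.02326 m/d (same in every zone)
Zone A: v = q/n = 0.02326/0.39 = 0.05965 m/d → t_A = 249/0.05965 = 4174 d
Zone B: v = q/n = 0.02326/0.11 = 0.2115 m/d → t_B = 281/0.2115 = 1329 d
Zone C: v = q/n = 0.02326/0.29 = 0.08022 m/d → t_C = 439/0.08022 = 5473 d
Total t = 4174 + 1329 + 5473 = 10980 d
   = 10980 / 365 = 30.1 yr

30.1 years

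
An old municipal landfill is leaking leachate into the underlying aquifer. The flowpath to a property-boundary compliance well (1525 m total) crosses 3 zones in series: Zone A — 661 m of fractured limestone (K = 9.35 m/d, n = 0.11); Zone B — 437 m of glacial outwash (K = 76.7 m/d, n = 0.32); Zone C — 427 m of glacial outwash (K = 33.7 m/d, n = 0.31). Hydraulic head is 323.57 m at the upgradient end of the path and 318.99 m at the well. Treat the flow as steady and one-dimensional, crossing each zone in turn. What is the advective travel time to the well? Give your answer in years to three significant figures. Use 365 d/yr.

18.4 years

Total head drop ΔH = 323.57 − 318.99 = 4.58 m
Continuity: the same q passes through each zone, so ΔH = q·Σ(L_j/K_j) — the zones act as resistances in series.
Σ(L/K) = 661/9.35 + 437/76.7 + 427/33.7 = 70.70 + 5.698 + 12.67 = 89.06 d
q = ΔH / Σ(L/K) = 4.58 / 89.06 = 0.05142 m/d (same in every zone)
Zone A: v = q/n = 0.05142/0.11 = 0.4675 m/d → t_A = 661/0.4675 = 1414 d
Zone B: v = q/n = 0.05142/0.32 = 0.1607 m/d → t_B = 437/0.1607 = 2719 d
Zone C: v = q/n = 0.05142/0.31 = 0.1659 m/d → t_C = 427/0.1659 = 2574 d
Total t = 1414 + 2719 + 2574 = 6707 d
   = 6707 / 365 = 18.4 yr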